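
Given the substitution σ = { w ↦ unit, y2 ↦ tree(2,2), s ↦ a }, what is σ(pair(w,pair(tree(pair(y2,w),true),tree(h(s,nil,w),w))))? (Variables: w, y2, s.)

Replace each occurrence of w with unit.
Replace each occurrence of y2 with tree(2,2).
Replace each occurrence of s with a.
Result: pair(unit,pair(tree(pair(tree(2,2),unit),true),tree(h(a,nil,unit),unit))).

pair(unit,pair(tree(pair(tree(2,2),unit),true),tree(h(a,nil,unit),unit)))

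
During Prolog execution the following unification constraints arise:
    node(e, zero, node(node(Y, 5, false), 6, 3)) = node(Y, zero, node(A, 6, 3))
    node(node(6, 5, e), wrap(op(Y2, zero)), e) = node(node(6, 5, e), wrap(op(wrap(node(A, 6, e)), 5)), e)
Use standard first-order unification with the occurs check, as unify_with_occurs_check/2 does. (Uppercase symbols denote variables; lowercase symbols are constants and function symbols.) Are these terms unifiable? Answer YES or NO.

NO

Decompose node/3: e = Y,  zero = zero,  node(node(Y, 5, false), 6, 3) = node(A, 6, 3).
Bind Y := e; substituting into the one remaining equation that mentions Y gives: node(node(e, 5, false), 6, 3) = node(A, 6, 3).
Delete trivial equation zero = zero.
Decompose node/3: node(e, 5, false) = A,  6 = 6,  3 = 3.
Bind A := node(e, 5, false); substituting into the one remaining equation that mentions A gives: node(node(6, 5, e), wrap(op(Y2, zero)), e) = node(node(6, 5, e), wrap(op(wrap(node(node(e, 5, false), 6, e)), 5)), e).
Delete trivial equation 6 = 6.
Delete trivial equation 3 = 3.
Decompose node/3: node(6, 5, e) = node(6, 5, e),  wrap(op(Y2, zero)) = wrap(op(wrap(node(node(e, 5, false), 6, e)), 5)),  e = e.
Delete trivial equation node(6, 5, e) = node(6, 5, e).
Decompose wrap/1: op(Y2, zero) = op(wrap(node(node(e, 5, false), 6, e)), 5).
Decompose op/2: Y2 = wrap(node(node(e, 5, false), 6, e)),  zero = 5.
Bind Y2 := wrap(node(node(e, 5, false), 6, e)); no other remaining equation mentions Y2.
Clash: constants zero and 5 differ; no unifier exists.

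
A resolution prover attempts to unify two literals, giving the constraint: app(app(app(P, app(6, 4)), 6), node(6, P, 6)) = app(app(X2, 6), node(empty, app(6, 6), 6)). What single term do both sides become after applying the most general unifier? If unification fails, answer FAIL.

Decompose app/2: app(app(P, app(6, 4)), 6) = app(X2, 6),  node(6, P, 6) = node(empty, app(6, 6), 6).
Decompose app/2: app(P, app(6, 4)) = X2,  6 = 6.
Bind X2 := app(P, app(6, 4)); no other remaining equation mentions X2.
Delete trivial equation 6 = 6.
Decompose node/3: 6 = empty,  P = app(6, 6),  6 = 6.
Clash: constants 6 and empty differ; no unifier exists.

FAIL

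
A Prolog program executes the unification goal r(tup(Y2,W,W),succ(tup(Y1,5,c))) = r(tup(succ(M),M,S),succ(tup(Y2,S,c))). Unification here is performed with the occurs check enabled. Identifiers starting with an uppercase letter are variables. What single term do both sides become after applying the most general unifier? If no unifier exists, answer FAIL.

Decompose r/2: tup(Y2,W,W) = tup(succ(M),M,S),  succ(tup(Y1,5,c)) = succ(tup(Y2,S,c)).
Decompose tup/3: Y2 = succ(M),  W = M,  W = S.
Bind Y2 := succ(M); substituting into the one remaining equation that mentions Y2 gives: succ(tup(Y1,5,c)) = succ(tup(succ(M),S,c)).
Bind W := M; substituting into the one remaining equation that mentions W gives: M = S.
Bind M := S; substituting into the remaining equation gives: succ(tup(Y1,5,c)) = succ(tup(succ(S),S,c)). Substituting into the earlier bindings gives Y2 := succ(S), W := S.
Decompose succ/1: tup(Y1,5,c) = tup(succ(S),S,c).
Decompose tup/3: Y1 = succ(S),  5 = S,  c = c.
Bind Y1 := succ(S); no other remaining equation mentions Y1.
Bind S := 5; no other remaining equation mentions S. Substituting into the earlier bindings gives Y2 := succ(5), W := 5, M := 5, Y1 := succ(5).
Delete trivial equation c = c.
Applying the MGU to either side gives r(tup(succ(5),5,5),succ(tup(succ(5),5,c))).

r(tup(succ(5),5,5),succ(tup(succ(5),5,c)))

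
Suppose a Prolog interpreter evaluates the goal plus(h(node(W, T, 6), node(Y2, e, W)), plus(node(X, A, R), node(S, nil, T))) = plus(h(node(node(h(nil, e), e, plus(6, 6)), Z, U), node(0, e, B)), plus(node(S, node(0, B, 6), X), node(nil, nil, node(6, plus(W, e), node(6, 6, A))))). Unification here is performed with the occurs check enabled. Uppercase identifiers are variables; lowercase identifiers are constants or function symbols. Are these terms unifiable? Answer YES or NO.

Decompose plus/2: h(node(W, T, 6), node(Y2, e, W)) = h(node(node(h(nil, e), e, plus(6, 6)), Z, U), node(0, e, B)),  plus(node(X, A, R), node(S, nil, T)) = plus(node(S, node(0, B, 6), X), node(nil, nil, node(6, plus(W, e), node(6, 6, A)))).
Decompose h/2: node(W, T, 6) = node(node(h(nil, e), e, plus(6, 6)), Z, U),  node(Y2, e, W) = node(0, e, B).
Decompose node/3: W = node(h(nil, e), e, plus(6, 6)),  T = Z,  6 = U.
Bind W := node(h(nil, e), e, plus(6, 6)); substituting into the 2 remaining equations that mention W gives: node(Y2, e, node(h(nil, e), e, plus(6, 6))) = node(0, e, B),  plus(node(X, A, R), node(S, nil, T)) = plus(node(S, node(0, B, 6), X), node(nil, nil, node(6, plus(node(h(nil, e), e, plus(6, 6)), e), node(6, 6, A)))).
Bind T := Z; substituting into the one remaining equation that mentions T gives: plus(node(X, A, R), node(S, nil, Z)) = plus(node(S, node(0, B, 6), X), node(nil, nil, node(6, plus(node(h(nil, e), e, plus(6, 6)), e), node(6, 6, A)))).
Bind U := 6; no other remaining equation mentions U.
Decompose node/3: Y2 = 0,  e = e,  node(h(nil, e), e, plus(6, 6)) = B.
Bind Y2 := 0; no other remaining equation mentions Y2.
Delete trivial equation e = e.
Bind B := node(h(nil, e), e, plus(6, 6)); substituting into the remaining equation gives: plus(node(X, A, R), node(S, nil, Z)) = plus(node(S, node(0, node(h(nil, e), e, plus(6, 6)), 6), X), node(nil, nil, node(6, plus(node(h(nil, e), e, plus(6, 6)), e), node(6, 6, A)))).
Decompose plus/2: node(X, A, R) = node(S, node(0, node(h(nil, e), e, plus(6, 6)), 6), X),  node(S, nil, Z) = node(nil, nil, node(6, plus(node(h(nil, e), e, plus(6, 6)), e), node(6, 6, A))).
Decompose node/3: X = S,  A = node(0, node(h(nil, e), e, plus(6, 6)), 6),  R = X.
Bind X := S; substituting into the one remaining equation that mentions X gives: R = S.
Bind A := node(0, node(h(nil, e), e, plus(6, 6)), 6); substituting into the one remaining equation that mentions A gives: node(S, nil, Z) = node(nil, nil, node(6, plus(node(h(nil, e), e, plus(6, 6)), e), node(6, 6, node(0, node(h(nil, e), e, plus(6, 6)), 6)))).
Bind R := S; no other remaining equation mentions R.
Decompose node/3: S = nil,  nil = nil,  Z = node(6, plus(node(h(nil, e), e, plus(6, 6)), e), node(6, 6, node(0, node(h(nil, e), e, plus(6, 6)), 6))).
Bind S := nil; no other remaining equation mentions S. Substituting into the earlier bindings gives X := nil, R := nil.
Delete trivial equation nil = nil.
Bind Z := node(6, plus(node(h(nil, e), e, plus(6, 6)), e), node(6, 6, node(0, node(h(nil, e), e, plus(6, 6)), 6))). Substituting into the earlier binding gives T := node(6, plus(node(h(nil, e), e, plus(6, 6)), e), node(6, 6, node(0, node(h(nil, e), e, plus(6, 6)), 6))).
No equations remain and no clash or occurs-check failure arose, so a unifier exists.

YES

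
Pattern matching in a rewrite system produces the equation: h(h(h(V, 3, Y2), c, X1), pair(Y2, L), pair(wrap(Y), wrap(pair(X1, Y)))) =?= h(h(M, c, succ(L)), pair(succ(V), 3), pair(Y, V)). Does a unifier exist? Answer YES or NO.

Decompose h/3: h(h(V, 3, Y2), c, X1) =?= h(M, c, succ(L)),  pair(Y2, L) =?= pair(succ(V), 3),  pair(wrap(Y), wrap(pair(X1, Y))) =?= pair(Y, V).
Decompose h/3: h(V, 3, Y2) =?= M,  c =?= c,  X1 =?= succ(L).
Bind M := h(V, 3, Y2); no other remaining equation mentions M.
Delete trivial equation c =?= c.
Bind X1 := succ(L); substituting into the one remaining equation that mentions X1 gives: pair(wrap(Y), wrap(pair(succ(L), Y))) =?= pair(Y, V).
Decompose pair/2: Y2 =?= succ(V),  L =?= 3.
Bind Y2 := succ(V); no other remaining equation mentions Y2. Substituting into the earlier binding gives M := h(V, 3, succ(V)).
Bind L := 3; substituting into the remaining equation gives: pair(wrap(Y), wrap(pair(succ(3), Y))) =?= pair(Y, V). Substituting into the earlier binding gives X1 := succ(3).
Decompose pair/2: wrap(Y) =?= Y,  wrap(pair(succ(3), Y)) =?= V.
Occurs check fails: Y occurs in wrap(Y); the equation Y =?= wrap(Y) has no finite solution.

NO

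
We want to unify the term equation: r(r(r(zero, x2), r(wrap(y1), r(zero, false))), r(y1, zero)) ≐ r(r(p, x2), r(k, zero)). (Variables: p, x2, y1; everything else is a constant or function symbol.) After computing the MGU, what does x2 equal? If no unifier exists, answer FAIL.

Decompose r/2: r(r(zero, x2), r(wrap(y1), r(zero, false))) ≐ r(p, x2),  r(y1, zero) ≐ r(k, zero).
Decompose r/2: r(zero, x2) ≐ p,  r(wrap(y1), r(zero, false)) ≐ x2.
Bind p := r(zero, x2); no other remaining equation mentions p.
Bind x2 := r(wrap(y1), r(zero, false)); no other remaining equation mentions x2. Substituting into the earlier binding gives p := r(zero, r(wrap(y1), r(zero, false))).
Decompose r/2: y1 ≐ k,  zero ≐ zero.
Bind y1 := k; no other remaining equation mentions y1. Substituting into the earlier bindings gives p := r(zero, r(wrap(k), r(zero, false))), x2 := r(wrap(k), r(zero, false)).
Delete trivial equation zero ≐ zero.
MGU = { p -> r(zero, r(wrap(k), r(zero, false))), x2 -> r(wrap(k), r(zero, false)), y1 -> k }, so x2 -> r(wrap(k), r(zero, false)).

r(wrap(k), r(zero, false))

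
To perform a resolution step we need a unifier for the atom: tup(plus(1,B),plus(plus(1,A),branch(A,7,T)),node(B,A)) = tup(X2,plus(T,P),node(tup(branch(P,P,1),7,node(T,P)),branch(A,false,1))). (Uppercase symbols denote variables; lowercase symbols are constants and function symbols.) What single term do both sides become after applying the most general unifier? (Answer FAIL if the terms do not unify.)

Decompose tup/3: plus(1,B) = X2,  plus(plus(1,A),branch(A,7,T)) = plus(T,P),  node(B,A) = node(tup(branch(P,P,1),7,node(T,P)),branch(A,false,1)).
Bind X2 := plus(1,B); no other remaining equation mentions X2.
Decompose plus/2: plus(1,A) = T,  branch(A,7,T) = P.
Bind T := plus(1,A); substituting into the remaining equations gives: branch(A,7,plus(1,A)) = P,  node(B,A) = node(tup(branch(P,P,1),7,node(plus(1,A),P)),branch(A,false,1)).
Bind P := branch(A,7,plus(1,A)); substituting into the remaining equation gives: node(B,A) = node(tup(branch(branch(A,7,plus(1,A)),branch(A,7,plus(1,A)),1),7,node(plus(1,A),branch(A,7,plus(1,A)))),branch(A,false,1)).
Decompose node/2: B = tup(branch(branch(A,7,plus(1,A)),branch(A,7,plus(1,A)),1),7,node(plus(1,A),branch(A,7,plus(1,A)))),  A = branch(A,false,1).
Bind B := tup(branch(branch(A,7,plus(1,A)),branch(A,7,plus(1,A)),1),7,node(plus(1,A),branch(A,7,plus(1,A)))); no other remaining equation mentions B. Substituting into the earlier binding gives X2 := plus(1,tup(branch(branch(A,7,plus(1,A)),branch(A,7,plus(1,A)),1),7,node(plus(1,A),branch(A,7,plus(1,A))))).
Occurs check fails: A occurs in branch(A,false,1); the equation A = branch(A,false,1) has no finite solution.

FAIL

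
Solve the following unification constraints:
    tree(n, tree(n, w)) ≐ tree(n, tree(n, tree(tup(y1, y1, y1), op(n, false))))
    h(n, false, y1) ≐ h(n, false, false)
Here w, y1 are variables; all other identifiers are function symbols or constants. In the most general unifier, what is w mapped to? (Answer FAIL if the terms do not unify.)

tree(tup(false, false, false), op(n, false))

Decompose tree/2: n ≐ n,  tree(n, w) ≐ tree(n, tree(tup(y1, y1, y1), op(n, false))).
Delete trivial equation n ≐ n.
Decompose tree/2: n ≐ n,  w ≐ tree(tup(y1, y1, y1), op(n, false)).
Delete trivial equation n ≐ n.
Bind w := tree(tup(y1, y1, y1), op(n, false)); no other remaining equation mentions w.
Decompose h/3: n ≐ n,  false ≐ false,  y1 ≐ false.
Delete trivial equation n ≐ n.
Delete trivial equation false ≐ false.
Bind y1 := false. Substituting into the earlier binding gives w := tree(tup(false, false, false), op(n, false)).
MGU = { w ↦ tree(tup(false, false, false), op(n, false)), y1 ↦ false }, so w ↦ tree(tup(false, false, false), op(n, false)).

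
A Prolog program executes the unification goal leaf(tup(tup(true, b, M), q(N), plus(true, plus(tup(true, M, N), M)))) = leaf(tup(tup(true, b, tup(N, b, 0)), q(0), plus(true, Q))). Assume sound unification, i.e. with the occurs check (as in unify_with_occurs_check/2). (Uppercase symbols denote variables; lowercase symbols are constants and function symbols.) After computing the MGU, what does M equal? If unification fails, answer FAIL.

Decompose leaf/1: tup(tup(true, b, M), q(N), plus(true, plus(tup(true, M, N), M))) = tup(tup(true, b, tup(N, b, 0)), q(0), plus(true, Q)).
Decompose tup/3: tup(true, b, M) = tup(true, b, tup(N, b, 0)),  q(N) = q(0),  plus(true, plus(tup(true, M, N), M)) = plus(true, Q).
Decompose tup/3: true = true,  b = b,  M = tup(N, b, 0).
Delete trivial equation true = true.
Delete trivial equation b = b.
Bind M := tup(N, b, 0); substituting into the one remaining equation that mentions M gives: plus(true, plus(tup(true, tup(N, b, 0), N), tup(N, b, 0))) = plus(true, Q).
Decompose q/1: N = 0.
Bind N := 0; substituting into the remaining equation gives: plus(true, plus(tup(true, tup(0, b, 0), 0), tup(0, b, 0))) = plus(true, Q). Substituting into the earlier binding gives M := tup(0, b, 0).
Decompose plus/2: true = true,  plus(tup(true, tup(0, b, 0), 0), tup(0, b, 0)) = Q.
Delete trivial equation true = true.
Bind Q := plus(tup(true, tup(0, b, 0), 0), tup(0, b, 0)).
MGU = { M = tup(0, b, 0), N = 0, Q = plus(tup(true, tup(0, b, 0), 0), tup(0, b, 0)) }, so M = tup(0, b, 0).

tup(0, b, 0)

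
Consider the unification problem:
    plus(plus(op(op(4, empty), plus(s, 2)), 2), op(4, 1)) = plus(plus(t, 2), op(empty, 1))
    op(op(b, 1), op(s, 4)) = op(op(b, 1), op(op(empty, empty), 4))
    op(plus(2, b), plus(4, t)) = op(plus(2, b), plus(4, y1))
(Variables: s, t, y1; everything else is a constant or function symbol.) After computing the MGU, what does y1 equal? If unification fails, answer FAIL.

FAIL

Decompose plus/2: plus(op(op(4, empty), plus(s, 2)), 2) = plus(t, 2),  op(4, 1) = op(empty, 1).
Decompose plus/2: op(op(4, empty), plus(s, 2)) = t,  2 = 2.
Bind t := op(op(4, empty), plus(s, 2)); substituting into the one remaining equation that mentions t gives: op(plus(2, b), plus(4, op(op(4, empty), plus(s, 2)))) = op(plus(2, b), plus(4, y1)).
Delete trivial equation 2 = 2.
Decompose op/2: 4 = empty,  1 = 1.
Clash: constants 4 and empty differ; no unifier exists.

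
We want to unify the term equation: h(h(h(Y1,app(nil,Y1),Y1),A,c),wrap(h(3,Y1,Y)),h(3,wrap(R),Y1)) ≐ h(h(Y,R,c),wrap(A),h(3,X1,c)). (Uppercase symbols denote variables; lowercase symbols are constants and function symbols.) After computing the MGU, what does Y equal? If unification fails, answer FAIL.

h(c,app(nil,c),c)

Decompose h/3: h(h(Y1,app(nil,Y1),Y1),A,c) ≐ h(Y,R,c),  wrap(h(3,Y1,Y)) ≐ wrap(A),  h(3,wrap(R),Y1) ≐ h(3,X1,c).
Decompose h/3: h(Y1,app(nil,Y1),Y1) ≐ Y,  A ≐ R,  c ≐ c.
Bind Y := h(Y1,app(nil,Y1),Y1); substituting into the one remaining equation that mentions Y gives: wrap(h(3,Y1,h(Y1,app(nil,Y1),Y1))) ≐ wrap(A).
Bind A := R; substituting into the one remaining equation that mentions A gives: wrap(h(3,Y1,h(Y1,app(nil,Y1),Y1))) ≐ wrap(R).
Delete trivial equation c ≐ c.
Decompose wrap/1: h(3,Y1,h(Y1,app(nil,Y1),Y1)) ≐ R.
Bind R := h(3,Y1,h(Y1,app(nil,Y1),Y1)); substituting into the remaining equation gives: h(3,wrap(h(3,Y1,h(Y1,app(nil,Y1),Y1))),Y1) ≐ h(3,X1,c). Substituting into the earlier binding gives A := h(3,Y1,h(Y1,app(nil,Y1),Y1)).
Decompose h/3: 3 ≐ 3,  wrap(h(3,Y1,h(Y1,app(nil,Y1),Y1))) ≐ X1,  Y1 ≐ c.
Delete trivial equation 3 ≐ 3.
Bind X1 := wrap(h(3,Y1,h(Y1,app(nil,Y1),Y1))); no other remaining equation mentions X1.
Bind Y1 := c. Substituting into the earlier bindings gives Y := h(c,app(nil,c),c), A := h(3,c,h(c,app(nil,c),c)), R := h(3,c,h(c,app(nil,c),c)), X1 := wrap(h(3,c,h(c,app(nil,c),c))).
MGU = { Y -> h(c,app(nil,c),c), A -> h(3,c,h(c,app(nil,c),c)), R -> h(3,c,h(c,app(nil,c),c)), X1 -> wrap(h(3,c,h(c,app(nil,c),c))), Y1 -> c }, so Y -> h(c,app(nil,c),c).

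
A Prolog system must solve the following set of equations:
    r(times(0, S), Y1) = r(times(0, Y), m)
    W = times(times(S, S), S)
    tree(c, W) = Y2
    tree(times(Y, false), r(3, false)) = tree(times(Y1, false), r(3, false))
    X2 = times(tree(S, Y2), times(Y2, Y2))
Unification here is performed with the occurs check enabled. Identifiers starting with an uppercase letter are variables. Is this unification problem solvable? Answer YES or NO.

Decompose r/2: times(0, S) = times(0, Y),  Y1 = m.
Decompose times/2: 0 = 0,  S = Y.
Delete trivial equation 0 = 0.
Bind S := Y; substituting into the 2 remaining equations that mention S gives: W = times(times(Y, Y), Y),  X2 = times(tree(Y, Y2), times(Y2, Y2)).
Bind Y1 := m; substituting into the one remaining equation that mentions Y1 gives: tree(times(Y, false), r(3, false)) = tree(times(m, false), r(3, false)).
Bind W := times(times(Y, Y), Y); substituting into the one remaining equation that mentions W gives: tree(c, times(times(Y, Y), Y)) = Y2.
Bind Y2 := tree(c, times(times(Y, Y), Y)); substituting into the one remaining equation that mentions Y2 gives: X2 = times(tree(Y, tree(c, times(times(Y, Y), Y))), times(tree(c, times(times(Y, Y), Y)), tree(c, times(times(Y, Y), Y)))).
Decompose tree/2: times(Y, false) = times(m, false),  r(3, false) = r(3, false).
Decompose times/2: Y = m,  false = false.
Bind Y := m; substituting into the one remaining equation that mentions Y gives: X2 = times(tree(m, tree(c, times(times(m, m), m))), times(tree(c, times(times(m, m), m)), tree(c, times(times(m, m), m)))). Substituting into the earlier bindings gives S := m, W := times(times(m, m), m), Y2 := tree(c, times(times(m, m), m)).
Delete trivial equation false = false.
Delete trivial equation r(3, false) = r(3, false).
Bind X2 := times(tree(m, tree(c, times(times(m, m), m))), times(tree(c, times(times(m, m), m)), tree(c, times(times(m, m), m)))).
No equations remain and no clash or occurs-check failure arose, so a unifier exists.

YES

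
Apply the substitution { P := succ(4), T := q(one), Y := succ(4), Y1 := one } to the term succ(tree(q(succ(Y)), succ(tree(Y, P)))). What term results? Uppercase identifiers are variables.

Replace each occurrence of P with succ(4).
Replace each occurrence of Y with succ(4).
Result: succ(tree(q(succ(succ(4))), succ(tree(succ(4), succ(4))))).

succ(tree(q(succ(succ(4))), succ(tree(succ(4), succ(4)))))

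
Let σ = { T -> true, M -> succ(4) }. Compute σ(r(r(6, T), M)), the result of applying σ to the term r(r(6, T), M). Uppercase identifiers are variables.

Replace each occurrence of T with true.
Replace each occurrence of M with succ(4).
Result: r(r(6, true), succ(4)).

r(r(6, true), succ(4))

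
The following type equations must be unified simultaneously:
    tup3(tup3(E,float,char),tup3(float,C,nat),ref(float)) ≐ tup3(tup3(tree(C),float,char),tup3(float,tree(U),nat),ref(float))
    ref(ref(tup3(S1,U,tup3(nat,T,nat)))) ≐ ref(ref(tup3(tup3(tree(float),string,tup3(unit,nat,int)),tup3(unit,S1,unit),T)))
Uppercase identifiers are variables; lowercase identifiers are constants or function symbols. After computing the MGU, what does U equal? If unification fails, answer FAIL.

Decompose tup3/3: tup3(E,float,char) ≐ tup3(tree(C),float,char),  tup3(float,C,nat) ≐ tup3(float,tree(U),nat),  ref(float) ≐ ref(float).
Decompose tup3/3: E ≐ tree(C),  float ≐ float,  char ≐ char.
Bind E := tree(C); no other remaining equation mentions E.
Delete trivial equation float ≐ float.
Delete trivial equation char ≐ char.
Decompose tup3/3: float ≐ float,  C ≐ tree(U),  nat ≐ nat.
Delete trivial equation float ≐ float.
Bind C := tree(U); no other remaining equation mentions C. Substituting into the earlier binding gives E := tree(tree(U)).
Delete trivial equation nat ≐ nat.
Delete trivial equation ref(float) ≐ ref(float).
Decompose ref/1: ref(tup3(S1,U,tup3(nat,T,nat))) ≐ ref(tup3(tup3(tree(float),string,tup3(unit,nat,int)),tup3(unit,S1,unit),T)).
Decompose ref/1: tup3(S1,U,tup3(nat,T,nat)) ≐ tup3(tup3(tree(float),string,tup3(unit,nat,int)),tup3(unit,S1,unit),T).
Decompose tup3/3: S1 ≐ tup3(tree(float),string,tup3(unit,nat,int)),  U ≐ tup3(unit,S1,unit),  tup3(nat,T,nat) ≐ T.
Bind S1 := tup3(tree(float),string,tup3(unit,nat,int)); substituting into the one remaining equation that mentions S1 gives: U ≐ tup3(unit,tup3(tree(float),string,tup3(unit,nat,int)),unit).
Bind U := tup3(unit,tup3(tree(float),string,tup3(unit,nat,int)),unit); no other remaining equation mentions U. Substituting into the earlier bindings gives E := tree(tree(tup3(unit,tup3(tree(float),string,tup3(unit,nat,int)),unit))), C := tree(tup3(unit,tup3(tree(float),string,tup3(unit,nat,int)),unit)).
Occurs check fails: T occurs in tup3(nat,T,nat); the equation T ≐ tup3(nat,T,nat) has no finite solution.

FAIL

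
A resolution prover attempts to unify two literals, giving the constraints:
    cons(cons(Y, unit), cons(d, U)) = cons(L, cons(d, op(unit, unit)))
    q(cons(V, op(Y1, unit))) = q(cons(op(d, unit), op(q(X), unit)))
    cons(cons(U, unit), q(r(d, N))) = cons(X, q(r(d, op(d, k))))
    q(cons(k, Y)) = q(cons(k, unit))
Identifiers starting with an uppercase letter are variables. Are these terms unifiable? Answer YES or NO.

YES

Decompose cons/2: cons(Y, unit) = L,  cons(d, U) = cons(d, op(unit, unit)).
Bind L := cons(Y, unit); no other remaining equation mentions L.
Decompose cons/2: d = d,  U = op(unit, unit).
Delete trivial equation d = d.
Bind U := op(unit, unit); substituting into the one remaining equation that mentions U gives: cons(cons(op(unit, unit), unit), q(r(d, N))) = cons(X, q(r(d, op(d, k)))).
Decompose q/1: cons(V, op(Y1, unit)) = cons(op(d, unit), op(q(X), unit)).
Decompose cons/2: V = op(d, unit),  op(Y1, unit) = op(q(X), unit).
Bind V := op(d, unit); no other remaining equation mentions V.
Decompose op/2: Y1 = q(X),  unit = unit.
Bind Y1 := q(X); no other remaining equation mentions Y1.
Delete trivial equation unit = unit.
Decompose cons/2: cons(op(unit, unit), unit) = X,  q(r(d, N)) = q(r(d, op(d, k))).
Bind X := cons(op(unit, unit), unit); no other remaining equation mentions X. Substituting into the earlier binding gives Y1 := q(cons(op(unit, unit), unit)).
Decompose q/1: r(d, N) = r(d, op(d, k)).
Decompose r/2: d = d,  N = op(d, k).
Delete trivial equation d = d.
Bind N := op(d, k); no other remaining equation mentions N.
Decompose q/1: cons(k, Y) = cons(k, unit).
Decompose cons/2: k = k,  Y = unit.
Delete trivial equation k = k.
Bind Y := unit. Substituting into the earlier binding gives L := cons(unit, unit).
No equations remain and no clash or occurs-check failure arose, so a unifier exists.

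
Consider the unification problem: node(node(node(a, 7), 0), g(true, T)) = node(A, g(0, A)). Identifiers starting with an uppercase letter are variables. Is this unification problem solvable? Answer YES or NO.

NO

Decompose node/2: node(node(a, 7), 0) = A,  g(true, T) = g(0, A).
Bind A := node(node(a, 7), 0); substituting into the remaining equation gives: g(true, T) = g(0, node(node(a, 7), 0)).
Decompose g/2: true = 0,  T = node(node(a, 7), 0).
Clash: constants true and 0 differ; no unifier exists.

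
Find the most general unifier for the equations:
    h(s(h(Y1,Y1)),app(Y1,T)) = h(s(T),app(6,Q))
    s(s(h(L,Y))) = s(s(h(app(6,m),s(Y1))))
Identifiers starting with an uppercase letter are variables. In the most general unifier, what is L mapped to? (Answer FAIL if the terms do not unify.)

app(6,m)

Decompose h/2: s(h(Y1,Y1)) = s(T),  app(Y1,T) = app(6,Q).
Decompose s/1: h(Y1,Y1) = T.
Bind T := h(Y1,Y1); substituting into the one remaining equation that mentions T gives: app(Y1,h(Y1,Y1)) = app(6,Q).
Decompose app/2: Y1 = 6,  h(Y1,Y1) = Q.
Bind Y1 := 6; substituting into the remaining equations gives: h(6,6) = Q,  s(s(h(L,Y))) = s(s(h(app(6,m),s(6)))). Substituting into the earlier binding gives T := h(6,6).
Bind Q := h(6,6); no other remaining equation mentions Q.
Decompose s/1: s(h(L,Y)) = s(h(app(6,m),s(6))).
Decompose s/1: h(L,Y) = h(app(6,m),s(6)).
Decompose h/2: L = app(6,m),  Y = s(6).
Bind L := app(6,m); no other remaining equation mentions L.
Bind Y := s(6).
MGU = { T ↦ h(6,6), Y1 ↦ 6, Q ↦ h(6,6), L ↦ app(6,m), Y ↦ s(6) }, so L ↦ app(6,m).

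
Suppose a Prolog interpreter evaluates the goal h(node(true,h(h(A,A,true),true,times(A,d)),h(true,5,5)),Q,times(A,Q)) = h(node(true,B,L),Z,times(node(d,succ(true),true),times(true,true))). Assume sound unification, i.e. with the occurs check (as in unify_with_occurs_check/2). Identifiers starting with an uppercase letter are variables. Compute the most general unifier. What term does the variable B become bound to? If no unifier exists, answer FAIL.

h(h(node(d,succ(true),true),node(d,succ(true),true),true),true,times(node(d,succ(true),true),d))

Decompose h/3: node(true,h(h(A,A,true),true,times(A,d)),h(true,5,5)) = node(true,B,L),  Q = Z,  times(A,Q) = times(node(d,succ(true),true),times(true,true)).
Decompose node/3: true = true,  h(h(A,A,true),true,times(A,d)) = B,  h(true,5,5) = L.
Delete trivial equation true = true.
Bind B := h(h(A,A,true),true,times(A,d)); no other remaining equation mentions B.
Bind L := h(true,5,5); no other remaining equation mentions L.
Bind Q := Z; substituting into the remaining equation gives: times(A,Z) = times(node(d,succ(true),true),times(true,true)).
Decompose times/2: A = node(d,succ(true),true),  Z = times(true,true).
Bind A := node(d,succ(true),true); no other remaining equation mentions A. Substituting into the earlier binding gives B := h(h(node(d,succ(true),true),node(d,succ(true),true),true),true,times(node(d,succ(true),true),d)).
Bind Z := times(true,true). Substituting into the earlier binding gives Q := times(true,true).
MGU = { B -> h(h(node(d,succ(true),true),node(d,succ(true),true),true),true,times(node(d,succ(true),true),d)), L -> h(true,5,5), Q -> times(true,true), A -> node(d,succ(true),true), Z -> times(true,true) }, so B -> h(h(node(d,succ(true),true),node(d,succ(true),true),true),true,times(node(d,succ(true),true),d)).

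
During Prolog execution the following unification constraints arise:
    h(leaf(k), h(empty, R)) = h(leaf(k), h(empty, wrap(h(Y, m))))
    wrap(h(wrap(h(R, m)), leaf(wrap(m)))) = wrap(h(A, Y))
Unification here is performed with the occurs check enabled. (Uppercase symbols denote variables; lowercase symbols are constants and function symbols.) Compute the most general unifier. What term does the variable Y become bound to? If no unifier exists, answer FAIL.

Decompose h/2: leaf(k) = leaf(k),  h(empty, R) = h(empty, wrap(h(Y, m))).
Delete trivial equation leaf(k) = leaf(k).
Decompose h/2: empty = empty,  R = wrap(h(Y, m)).
Delete trivial equation empty = empty.
Bind R := wrap(h(Y, m)); substituting into the remaining equation gives: wrap(h(wrap(h(wrap(h(Y, m)), m)), leaf(wrap(m)))) = wrap(h(A, Y)).
Decompose wrap/1: h(wrap(h(wrap(h(Y, m)), m)), leaf(wrap(m))) = h(A, Y).
Decompose h/2: wrap(h(wrap(h(Y, m)), m)) = A,  leaf(wrap(m)) = Y.
Bind A := wrap(h(wrap(h(Y, m)), m)); no other remaining equation mentions A.
Bind Y := leaf(wrap(m)). Substituting into the earlier bindings gives R := wrap(h(leaf(wrap(m)), m)), A := wrap(h(wrap(h(leaf(wrap(m)), m)), m)).
MGU = { R -> wrap(h(leaf(wrap(m)), m)), A -> wrap(h(wrap(h(leaf(wrap(m)), m)), m)), Y -> leaf(wrap(m)) }, so Y -> leaf(wrap(m)).

leaf(wrap(m))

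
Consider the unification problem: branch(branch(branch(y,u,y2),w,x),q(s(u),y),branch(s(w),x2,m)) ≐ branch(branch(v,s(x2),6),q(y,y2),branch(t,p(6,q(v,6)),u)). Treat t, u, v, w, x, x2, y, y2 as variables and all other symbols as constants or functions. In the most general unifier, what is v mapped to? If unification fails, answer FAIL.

Decompose branch/3: branch(branch(y,u,y2),w,x) ≐ branch(v,s(x2),6),  q(s(u),y) ≐ q(y,y2),  branch(s(w),x2,m) ≐ branch(t,p(6,q(v,6)),u).
Decompose branch/3: branch(y,u,y2) ≐ v,  w ≐ s(x2),  x ≐ 6.
Bind v := branch(y,u,y2); substituting into the one remaining equation that mentions v gives: branch(s(w),x2,m) ≐ branch(t,p(6,q(branch(y,u,y2),6)),u).
Bind w := s(x2); substituting into the one remaining equation that mentions w gives: branch(s(s(x2)),x2,m) ≐ branch(t,p(6,q(branch(y,u,y2),6)),u).
Bind x := 6; no other remaining equation mentions x.
Decompose q/2: s(u) ≐ y,  y ≐ y2.
Bind y := s(u); substituting into the remaining equations gives: s(u) ≐ y2,  branch(s(s(x2)),x2,m) ≐ branch(t,p(6,q(branch(s(u),u,y2),6)),u). Substituting into the earlier binding gives v := branch(s(u),u,y2).
Bind y2 := s(u); substituting into the remaining equation gives: branch(s(s(x2)),x2,m) ≐ branch(t,p(6,q(branch(s(u),u,s(u)),6)),u). Substituting into the earlier binding gives v := branch(s(u),u,s(u)).
Decompose branch/3: s(s(x2)) ≐ t,  x2 ≐ p(6,q(branch(s(u),u,s(u)),6)),  m ≐ u.
Bind t := s(s(x2)); no other remaining equation mentions t.
Bind x2 := p(6,q(branch(s(u),u,s(u)),6)); no other remaining equation mentions x2. Substituting into the earlier bindings gives w := s(p(6,q(branch(s(u),u,s(u)),6))), t := s(s(p(6,q(branch(s(u),u,s(u)),6)))).
Bind u := m. Substituting into the earlier bindings gives v := branch(s(m),m,s(m)), w := s(p(6,q(branch(s(m),m,s(m)),6))), y := s(m), y2 := s(m), t := s(s(p(6,q(branch(s(m),m,s(m)),6)))), x2 := p(6,q(branch(s(m),m,s(m)),6)).
MGU = { v ↦ branch(s(m),m,s(m)), w ↦ s(p(6,q(branch(s(m),m,s(m)),6))), x ↦ 6, y ↦ s(m), y2 ↦ s(m), t ↦ s(s(p(6,q(branch(s(m),m,s(m)),6)))), x2 ↦ p(6,q(branch(s(m),m,s(m)),6)), u ↦ m }, so v ↦ branch(s(m),m,s(m)).

branch(s(m),m,s(m))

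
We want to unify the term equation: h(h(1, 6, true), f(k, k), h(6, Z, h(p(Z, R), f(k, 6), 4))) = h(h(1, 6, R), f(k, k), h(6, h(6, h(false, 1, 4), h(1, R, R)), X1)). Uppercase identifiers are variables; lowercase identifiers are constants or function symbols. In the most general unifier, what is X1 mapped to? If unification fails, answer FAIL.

h(p(h(6, h(false, 1, 4), h(1, true, true)), true), f(k, 6), 4)

Decompose h/3: h(1, 6, true) = h(1, 6, R),  f(k, k) = f(k, k),  h(6, Z, h(p(Z, R), f(k, 6), 4)) = h(6, h(6, h(false, 1, 4), h(1, R, R)), X1).
Decompose h/3: 1 = 1,  6 = 6,  true = R.
Delete trivial equation 1 = 1.
Delete trivial equation 6 = 6.
Bind R := true; substituting into the one remaining equation that mentions R gives: h(6, Z, h(p(Z, true), f(k, 6), 4)) = h(6, h(6, h(false, 1, 4), h(1, true, true)), X1).
Delete trivial equation f(k, k) = f(k, k).
Decompose h/3: 6 = 6,  Z = h(6, h(false, 1, 4), h(1, true, true)),  h(p(Z, true), f(k, 6), 4) = X1.
Delete trivial equation 6 = 6.
Bind Z := h(6, h(false, 1, 4), h(1, true, true)); substituting into the remaining equation gives: h(p(h(6, h(false, 1, 4), h(1, true, true)), true), f(k, 6), 4) = X1.
Bind X1 := h(p(h(6, h(false, 1, 4), h(1, true, true)), true), f(k, 6), 4).
MGU = { R ↦ true, Z ↦ h(6, h(false, 1, 4), h(1, true, true)), X1 ↦ h(p(h(6, h(false, 1, 4), h(1, true, true)), true), f(k, 6), 4) }, so X1 ↦ h(p(h(6, h(false, 1, 4), h(1, true, true)), true), f(k, 6), 4).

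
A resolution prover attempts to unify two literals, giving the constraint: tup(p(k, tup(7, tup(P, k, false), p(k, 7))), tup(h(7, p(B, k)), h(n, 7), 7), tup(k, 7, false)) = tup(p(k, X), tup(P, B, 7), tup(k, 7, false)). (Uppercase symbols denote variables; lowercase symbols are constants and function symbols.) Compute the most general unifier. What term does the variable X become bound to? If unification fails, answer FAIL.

tup(7, tup(h(7, p(h(n, 7), k)), k, false), p(k, 7))

Decompose tup/3: p(k, tup(7, tup(P, k, false), p(k, 7))) = p(k, X),  tup(h(7, p(B, k)), h(n, 7), 7) = tup(P, B, 7),  tup(k, 7, false) = tup(k, 7, false).
Decompose p/2: k = k,  tup(7, tup(P, k, false), p(k, 7)) = X.
Delete trivial equation k = k.
Bind X := tup(7, tup(P, k, false), p(k, 7)); no other remaining equation mentions X.
Decompose tup/3: h(7, p(B, k)) = P,  h(n, 7) = B,  7 = 7.
Bind P := h(7, p(B, k)); no other remaining equation mentions P. Substituting into the earlier binding gives X := tup(7, tup(h(7, p(B, k)), k, false), p(k, 7)).
Bind B := h(n, 7); no other remaining equation mentions B. Substituting into the earlier bindings gives X := tup(7, tup(h(7, p(h(n, 7), k)), k, false), p(k, 7)), P := h(7, p(h(n, 7), k)).
Delete trivial equation 7 = 7.
Delete trivial equation tup(k, 7, false) = tup(k, 7, false).
MGU = { X := tup(7, tup(h(7, p(h(n, 7), k)), k, false), p(k, 7)), P := h(7, p(h(n, 7), k)), B := h(n, 7) }, so X := tup(7, tup(h(7, p(h(n, 7), k)), k, false), p(k, 7)).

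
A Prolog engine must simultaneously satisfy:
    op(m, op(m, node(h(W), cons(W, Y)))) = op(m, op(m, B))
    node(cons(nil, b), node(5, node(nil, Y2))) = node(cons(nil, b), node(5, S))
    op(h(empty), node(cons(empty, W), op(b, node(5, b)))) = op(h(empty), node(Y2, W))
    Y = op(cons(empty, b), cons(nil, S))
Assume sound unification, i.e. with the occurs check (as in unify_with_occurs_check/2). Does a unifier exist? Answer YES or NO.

YES

Decompose op/2: m = m,  op(m, node(h(W), cons(W, Y))) = op(m, B).
Delete trivial equation m = m.
Decompose op/2: m = m,  node(h(W), cons(W, Y)) = B.
Delete trivial equation m = m.
Bind B := node(h(W), cons(W, Y)); no other remaining equation mentions B.
Decompose node/2: cons(nil, b) = cons(nil, b),  node(5, node(nil, Y2)) = node(5, S).
Delete trivial equation cons(nil, b) = cons(nil, b).
Decompose node/2: 5 = 5,  node(nil, Y2) = S.
Delete trivial equation 5 = 5.
Bind S := node(nil, Y2); substituting into the one remaining equation that mentions S gives: Y = op(cons(empty, b), cons(nil, node(nil, Y2))).
Decompose op/2: h(empty) = h(empty),  node(cons(empty, W), op(b, node(5, b))) = node(Y2, W).
Delete trivial equation h(empty) = h(empty).
Decompose node/2: cons(empty, W) = Y2,  op(b, node(5, b)) = W.
Bind Y2 := cons(empty, W); substituting into the one remaining equation that mentions Y2 gives: Y = op(cons(empty, b), cons(nil, node(nil, cons(empty, W)))). Substituting into the earlier binding gives S := node(nil, cons(empty, W)).
Bind W := op(b, node(5, b)); substituting into the remaining equation gives: Y = op(cons(empty, b), cons(nil, node(nil, cons(empty, op(b, node(5, b)))))). Substituting into the earlier bindings gives B := node(h(op(b, node(5, b))), cons(op(b, node(5, b)), Y)), S := node(nil, cons(empty, op(b, node(5, b)))), Y2 := cons(empty, op(b, node(5, b))).
Bind Y := op(cons(empty, b), cons(nil, node(nil, cons(empty, op(b, node(5, b)))))). Substituting into the earlier binding gives B := node(h(op(b, node(5, b))), cons(op(b, node(5, b)), op(cons(empty, b), cons(nil, node(nil, cons(empty, op(b, node(5, b)))))))).
No equations remain and no clash or occurs-check failure arose, so a unifier exists.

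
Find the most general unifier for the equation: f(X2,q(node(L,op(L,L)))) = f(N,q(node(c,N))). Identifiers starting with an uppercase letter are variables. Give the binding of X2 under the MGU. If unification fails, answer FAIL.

op(c,c)

Decompose f/2: X2 = N,  q(node(L,op(L,L))) = q(node(c,N)).
Bind X2 := N; no other remaining equation mentions X2.
Decompose q/1: node(L,op(L,L)) = node(c,N).
Decompose node/2: L = c,  op(L,L) = N.
Bind L := c; substituting into the remaining equation gives: op(c,c) = N.
Bind N := op(c,c). Substituting into the earlier binding gives X2 := op(c,c).
MGU = { X2 := op(c,c), L := c, N := op(c,c) }, so X2 := op(c,c).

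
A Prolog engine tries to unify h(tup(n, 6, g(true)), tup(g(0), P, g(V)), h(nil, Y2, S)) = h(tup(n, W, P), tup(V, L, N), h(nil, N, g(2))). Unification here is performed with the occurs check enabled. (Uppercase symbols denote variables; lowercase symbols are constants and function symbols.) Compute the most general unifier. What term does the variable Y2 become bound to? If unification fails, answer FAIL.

Decompose h/3: tup(n, 6, g(true)) = tup(n, W, P),  tup(g(0), P, g(V)) = tup(V, L, N),  h(nil, Y2, S) = h(nil, N, g(2)).
Decompose tup/3: n = n,  6 = W,  g(true) = P.
Delete trivial equation n = n.
Bind W := 6; no other remaining equation mentions W.
Bind P := g(true); substituting into the one remaining equation that mentions P gives: tup(g(0), g(true), g(V)) = tup(V, L, N).
Decompose tup/3: g(0) = V,  g(true) = L,  g(V) = N.
Bind V := g(0); substituting into the one remaining equation that mentions V gives: g(g(0)) = N.
Bind L := g(true); no other remaining equation mentions L.
Bind N := g(g(0)); substituting into the remaining equation gives: h(nil, Y2, S) = h(nil, g(g(0)), g(2)).
Decompose h/3: nil = nil,  Y2 = g(g(0)),  S = g(2).
Delete trivial equation nil = nil.
Bind Y2 := g(g(0)); no other remaining equation mentions Y2.
Bind S := g(2).
MGU = { W = 6, P = g(true), V = g(0), L = g(true), N = g(g(0)), Y2 = g(g(0)), S = g(2) }, so Y2 = g(g(0)).

g(g(0))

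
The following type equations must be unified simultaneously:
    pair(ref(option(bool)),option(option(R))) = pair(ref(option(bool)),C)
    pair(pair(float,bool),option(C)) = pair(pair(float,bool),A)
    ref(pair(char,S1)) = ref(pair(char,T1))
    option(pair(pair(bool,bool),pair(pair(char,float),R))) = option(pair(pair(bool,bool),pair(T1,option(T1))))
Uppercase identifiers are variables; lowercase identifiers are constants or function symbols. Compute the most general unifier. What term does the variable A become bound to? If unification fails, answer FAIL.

Decompose pair/2: ref(option(bool)) = ref(option(bool)),  option(option(R)) = C.
Delete trivial equation ref(option(bool)) = ref(option(bool)).
Bind C := option(option(R)); substituting into the one remaining equation that mentions C gives: pair(pair(float,bool),option(option(option(R)))) = pair(pair(float,bool),A).
Decompose pair/2: pair(float,bool) = pair(float,bool),  option(option(option(R))) = A.
Delete trivial equation pair(float,bool) = pair(float,bool).
Bind A := option(option(option(R))); no other remaining equation mentions A.
Decompose ref/1: pair(char,S1) = pair(char,T1).
Decompose pair/2: char = char,  S1 = T1.
Delete trivial equation char = char.
Bind S1 := T1; no other remaining equation mentions S1.
Decompose option/1: pair(pair(bool,bool),pair(pair(char,float),R)) = pair(pair(bool,bool),pair(T1,option(T1))).
Decompose pair/2: pair(bool,bool) = pair(bool,bool),  pair(pair(char,float),R) = pair(T1,option(T1)).
Delete trivial equation pair(bool,bool) = pair(bool,bool).
Decompose pair/2: pair(char,float) = T1,  R = option(T1).
Bind T1 := pair(char,float); substituting into the remaining equation gives: R = option(pair(char,float)). Substituting into the earlier binding gives S1 := pair(char,float).
Bind R := option(pair(char,float)). Substituting into the earlier bindings gives C := option(option(option(pair(char,float)))), A := option(option(option(option(pair(char,float))))).
MGU = { C ↦ option(option(option(pair(char,float)))), A ↦ option(option(option(option(pair(char,float))))), S1 ↦ pair(char,float), T1 ↦ pair(char,float), R ↦ option(pair(char,float)) }, so A ↦ option(option(option(option(pair(char,float))))).

option(option(option(option(pair(char,float)))))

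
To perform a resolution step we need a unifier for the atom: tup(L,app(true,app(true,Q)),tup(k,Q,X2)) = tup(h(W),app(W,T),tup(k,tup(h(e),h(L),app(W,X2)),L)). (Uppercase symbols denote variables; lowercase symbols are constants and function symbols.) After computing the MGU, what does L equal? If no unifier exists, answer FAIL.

h(true)

Decompose tup/3: L = h(W),  app(true,app(true,Q)) = app(W,T),  tup(k,Q,X2) = tup(k,tup(h(e),h(L),app(W,X2)),L).
Bind L := h(W); substituting into the one remaining equation that mentions L gives: tup(k,Q,X2) = tup(k,tup(h(e),h(h(W)),app(W,X2)),h(W)).
Decompose app/2: true = W,  app(true,Q) = T.
Bind W := true; substituting into the one remaining equation that mentions W gives: tup(k,Q,X2) = tup(k,tup(h(e),h(h(true)),app(true,X2)),h(true)). Substituting into the earlier binding gives L := h(true).
Bind T := app(true,Q); no other remaining equation mentions T.
Decompose tup/3: k = k,  Q = tup(h(e),h(h(true)),app(true,X2)),  X2 = h(true).
Delete trivial equation k = k.
Bind Q := tup(h(e),h(h(true)),app(true,X2)); no other remaining equation mentions Q. Substituting into the earlier binding gives T := app(true,tup(h(e),h(h(true)),app(true,X2))).
Bind X2 := h(true). Substituting into the earlier bindings gives T := app(true,tup(h(e),h(h(true)),app(true,h(true)))), Q := tup(h(e),h(h(true)),app(true,h(true))).
MGU = { L ↦ h(true), W ↦ true, T ↦ app(true,tup(h(e),h(h(true)),app(true,h(true)))), Q ↦ tup(h(e),h(h(true)),app(true,h(true))), X2 ↦ h(true) }, so L ↦ h(true).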